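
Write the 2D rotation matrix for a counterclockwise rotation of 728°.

Rotation matrix formula: [[cos θ, -sin θ], [sin θ, cos θ]]
For θ = 728°:
cos(728°) = 0.9903
sin(728°) = 0.1392
Result: [[0.9903, -0.1392], [0.1392, 0.9903]]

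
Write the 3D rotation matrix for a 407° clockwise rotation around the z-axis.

Rotation matrix for clockwise 407° around z-axis:
A clockwise rotation by 407° is a counterclockwise rotation by -407°.
cos(-407°) = 0.6820, sin(-407°) = -0.7314
Result: [[0.6820, 0.7314, 0], [-0.7314, 0.6820, 0], [0, 0, 1]]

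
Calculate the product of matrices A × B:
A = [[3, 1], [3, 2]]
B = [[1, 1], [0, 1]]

Matrix multiplication:
C[0][0] = 3×1 + 1×0 = 3
C[0][1] = 3×1 + 1×1 = 4
C[1][0] = 3×1 + 2×0 = 3
C[1][1] = 3×1 + 2×1 = 5
Result: [[3, 4], [3, 5]]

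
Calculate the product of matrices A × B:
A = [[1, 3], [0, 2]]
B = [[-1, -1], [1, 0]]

Matrix multiplication:
C[0][0] = 1×-1 + 3×1 = 2
C[0][1] = 1×-1 + 3×0 = -1
C[1][0] = 0×-1 + 2×1 = 2
C[1][1] = 0×-1 + 2×0 = 0
Result: [[2, -1], [2, 0]]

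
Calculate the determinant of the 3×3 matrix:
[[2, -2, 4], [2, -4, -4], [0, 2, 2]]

Expansion along first row:
det = 2·det([[-4,-4],[2,2]]) - -2·det([[2,-4],[0,2]]) + 4·det([[2,-4],[0,2]])
    = 2·(-4·2 - -4·2) - -2·(2·2 - -4·0) + 4·(2·2 - -4·0)
    = 2·0 - -2·4 + 4·4
    = 0 + 8 + 16 = 24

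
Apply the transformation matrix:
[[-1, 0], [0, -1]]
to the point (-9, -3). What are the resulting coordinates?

Matrix multiplication:
[[-1, 0], [0, -1]] × [-9, -3]ᵀ
= [(-1)(-9) + (0)(-3), (0)(-9) + (-1)(-3)]ᵀ
= [9, 3]ᵀ
Result: (9, 3)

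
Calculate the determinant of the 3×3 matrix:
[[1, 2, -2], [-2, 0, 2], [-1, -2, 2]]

Expansion along first row:
det = 1·det([[0,2],[-2,2]]) - 2·det([[-2,2],[-1,2]]) + -2·det([[-2,0],[-1,-2]])
    = 1·(0·2 - 2·-2) - 2·(-2·2 - 2·-1) + -2·(-2·-2 - 0·-1)
    = 1·4 - 2·-2 + -2·4
    = 4 + 4 + -8 = 0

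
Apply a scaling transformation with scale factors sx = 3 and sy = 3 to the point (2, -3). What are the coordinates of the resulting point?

Scaling matrix:
[[3, 0], [0, 3]]
Result: (2 × 3, -3 × 3) = (6, -9)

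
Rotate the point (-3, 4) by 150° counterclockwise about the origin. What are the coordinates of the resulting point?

Rotation matrix for 150°: [[cos 150°, -sin 150°], [sin 150°, cos 150°]] ≈ [[-0.866025, -0.500000], [0.500000, -0.866025]]
[[-0.866025, -0.500000], [0.500000, -0.866025]] × [-3, 4]ᵀ ≈ [0.5981, -4.9641]ᵀ
Result: (0.5981, -4.9641)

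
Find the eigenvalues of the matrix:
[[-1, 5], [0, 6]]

Characteristic equation: det(A - λI) = 0
λ² - (trace)λ + (det) = 0
trace = -1 + 6 = 5, det = (-1)(6) - (5)(0) = -6
λ² - (5)λ + (-6) = 0
λ = (5 ± √((5)² - 4·(-6))) / 2 = (5 ± √49) / 2
Solving: λ = -1, 6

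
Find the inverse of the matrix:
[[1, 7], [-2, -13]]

For [[a,b],[c,d]], inverse = (1/det)·[[d,-b],[-c,a]]
det = (1)(-13) - (7)(-2) = -13 - -14 = 1
Inverse = [[-13, -7], [2, 1]]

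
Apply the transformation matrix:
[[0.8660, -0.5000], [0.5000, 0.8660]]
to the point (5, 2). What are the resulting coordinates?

Matrix multiplication:
[[0.8660, -0.5000], [0.5000, 0.8660]] × [5, 2]ᵀ
= [(0.8660)(5) + (-0.5000)(2), (0.5000)(5) + (0.8660)(2)]ᵀ
= [3.3300, 4.2320]ᵀ
Result: (3.3300, 4.2320)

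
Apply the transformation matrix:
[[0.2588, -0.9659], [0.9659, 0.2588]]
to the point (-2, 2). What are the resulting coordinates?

Matrix multiplication:
[[0.2588, -0.9659], [0.9659, 0.2588]] × [-2, 2]ᵀ
= [(0.2588)(-2) + (-0.9659)(2), (0.9659)(-2) + (0.2588)(2)]ᵀ
= [-2.4494, -1.4142]ᵀ
Result: (-2.4494, -1.4142)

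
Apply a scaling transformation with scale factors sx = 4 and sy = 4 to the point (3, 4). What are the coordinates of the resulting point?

Scaling matrix:
[[4, 0], [0, 4]]
Result: (3 × 4, 4 × 4) = (12, 16)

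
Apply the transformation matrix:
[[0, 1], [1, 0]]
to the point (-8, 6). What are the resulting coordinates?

Matrix multiplication:
[[0, 1], [1, 0]] × [-8, 6]ᵀ
= [(0)(-8) + (1)(6), (1)(-8) + (0)(6)]ᵀ
= [6, -8]ᵀ
Result: (6, -8)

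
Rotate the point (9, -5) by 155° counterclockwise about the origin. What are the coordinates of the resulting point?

Rotation matrix for 155°: [[cos 155°, -sin 155°], [sin 155°, cos 155°]] ≈ [[-0.906308, -0.422618], [0.422618, -0.906308]]
[[-0.906308, -0.422618], [0.422618, -0.906308]] × [9, -5]ᵀ ≈ [-6.0437, 8.3351]ᵀ
Result: (-6.0437, 8.3351)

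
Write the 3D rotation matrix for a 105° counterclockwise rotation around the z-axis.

Rotation matrix for counterclockwise 105° around z-axis:
cos(105°) = -0.2588, sin(105°) = 0.9659
Result: [[-0.2588, -0.9659, 0], [0.9659, -0.2588, 0], [0, 0, 1]]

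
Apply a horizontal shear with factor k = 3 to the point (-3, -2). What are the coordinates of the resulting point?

Shear matrix for horizontal shear with factor k = 3:
[[1, 3], [0, 1]]
Result: (-3, -2) → (-9, -2)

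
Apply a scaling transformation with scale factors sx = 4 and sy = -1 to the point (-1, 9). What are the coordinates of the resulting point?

Scaling matrix:
[[4, 0], [0, -1]]
Result: (-1 × 4, 9 × -1) = (-4, -9)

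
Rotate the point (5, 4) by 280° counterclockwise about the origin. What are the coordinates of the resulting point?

Rotation matrix for 280°: [[cos 280°, -sin 280°], [sin 280°, cos 280°]] ≈ [[0.173648, 0.984808], [-0.984808, 0.173648]]
[[0.173648, 0.984808], [-0.984808, 0.173648]] × [5, 4]ᵀ ≈ [4.8075, -4.2294]ᵀ
Result: (4.8075, -4.2294)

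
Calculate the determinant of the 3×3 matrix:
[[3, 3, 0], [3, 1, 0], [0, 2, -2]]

Expansion along first row:
det = 3·det([[1,0],[2,-2]]) - 3·det([[3,0],[0,-2]]) + 0·det([[3,1],[0,2]])
    = 3·(1·-2 - 0·2) - 3·(3·-2 - 0·0) + 0·(3·2 - 1·0)
    = 3·-2 - 3·-6 + 0·6
    = -6 + 18 + 0 = 12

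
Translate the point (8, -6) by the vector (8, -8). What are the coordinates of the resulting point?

Translation by (8, -8) (homogeneous matrix [[1, 0, 8], [0, 1, -8], [0, 0, 1]]):
x' = 8 + 8 = 16
y' = -6 + -8 = -14
Result: (16, -14)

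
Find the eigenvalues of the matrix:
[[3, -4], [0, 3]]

Characteristic equation: det(A - λI) = 0
λ² - (trace)λ + (det) = 0
trace = 3 + 3 = 6, det = (3)(3) - (-4)(0) = 9
λ² - (6)λ + (9) = 0
λ = (6 ± √((6)² - 4·(9))) / 2 = (6 ± √0) / 2
Solving: λ = 3, 3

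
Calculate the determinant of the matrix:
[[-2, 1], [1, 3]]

For a 2×2 matrix [[a, b], [c, d]], det = ad - bc
det = (-2)(3) - (1)(1) = -6 - 1 = -7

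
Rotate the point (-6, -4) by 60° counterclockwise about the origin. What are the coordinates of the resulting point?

Rotation matrix for 60°: [[cos 60°, -sin 60°], [sin 60°, cos 60°]] ≈ [[0.500000, -0.866025], [0.866025, 0.500000]]
[[0.500000, -0.866025], [0.866025, 0.500000]] × [-6, -4]ᵀ ≈ [0.4641, -7.1962]ᵀ
Result: (0.4641, -7.1962)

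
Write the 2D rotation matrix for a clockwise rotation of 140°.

Rotation matrix formula: [[cos θ, -sin θ], [sin θ, cos θ]]
A clockwise rotation by 140° is equivalent to a counterclockwise rotation by -140°.
For θ = -140°:
cos(-140°) = -0.7660
sin(-140°) = -0.6428
Result: [[-0.7660, 0.6428], [-0.6428, -0.7660]]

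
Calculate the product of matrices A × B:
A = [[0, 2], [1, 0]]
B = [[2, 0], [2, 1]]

Matrix multiplication:
C[0][0] = 0×2 + 2×2 = 4
C[0][1] = 0×0 + 2×1 = 2
C[1][0] = 1×2 + 0×2 = 2
C[1][1] = 1×0 + 0×1 = 0
Result: [[4, 2], [2, 0]]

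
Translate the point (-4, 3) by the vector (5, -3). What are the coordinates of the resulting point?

Translation by (5, -3) (homogeneous matrix [[1, 0, 5], [0, 1, -3], [0, 0, 1]]):
x' = -4 + 5 = 1
y' = 3 + -3 = 0
Result: (1, 0)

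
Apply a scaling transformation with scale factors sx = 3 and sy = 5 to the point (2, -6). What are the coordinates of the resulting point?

Scaling matrix:
[[3, 0], [0, 5]]
Result: (2 × 3, -6 × 5) = (6, -30)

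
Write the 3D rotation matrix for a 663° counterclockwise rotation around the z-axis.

Rotation matrix for counterclockwise 663° around z-axis:
cos(663°) = 0.5446, sin(663°) = -0.8387
Result: [[0.5446, 0.8387, 0], [-0.8387, 0.5446, 0], [0, 0, 1]]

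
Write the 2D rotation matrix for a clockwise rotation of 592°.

Rotation matrix formula: [[cos θ, -sin θ], [sin θ, cos θ]]
A clockwise rotation by 592° is equivalent to a counterclockwise rotation by -592°.
For θ = -592°:
cos(-592°) = -0.6157
sin(-592°) = 0.7880
Result: [[-0.6157, -0.7880], [0.7880, -0.6157]]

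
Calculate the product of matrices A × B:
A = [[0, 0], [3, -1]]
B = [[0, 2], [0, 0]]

Matrix multiplication:
C[0][0] = 0×0 + 0×0 = 0
C[0][1] = 0×2 + 0×0 = 0
C[1][0] = 3×0 + -1×0 = 0
C[1][1] = 3×2 + -1×0 = 6
Result: [[0, 0], [0, 6]]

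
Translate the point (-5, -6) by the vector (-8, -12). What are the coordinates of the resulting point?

Translation by (-8, -12) (homogeneous matrix [[1, 0, -8], [0, 1, -12], [0, 0, 1]]):
x' = -5 + -8 = -13
y' = -6 + -12 = -18
Result: (-13, -18)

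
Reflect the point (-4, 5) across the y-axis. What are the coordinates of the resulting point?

Reflection across y-axis: (-4, 5) → (4, 5)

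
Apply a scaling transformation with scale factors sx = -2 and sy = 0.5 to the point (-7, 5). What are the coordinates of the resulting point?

Scaling matrix:
[[-2, 0], [0, 0.50]]
Result: (-7 × -2, 5 × 0.5) = (14, 2.5)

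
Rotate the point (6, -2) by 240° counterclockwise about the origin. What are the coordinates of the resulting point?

Rotation matrix for 240°: [[cos 240°, -sin 240°], [sin 240°, cos 240°]] ≈ [[-0.500000, 0.866025], [-0.866025, -0.500000]]
[[-0.500000, 0.866025], [-0.866025, -0.500000]] × [6, -2]ᵀ ≈ [-4.7321, -4.1962]ᵀ
Result: (-4.7321, -4.1962)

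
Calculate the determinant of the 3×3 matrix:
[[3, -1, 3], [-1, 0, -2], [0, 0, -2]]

Expansion along first row:
det = 3·det([[0,-2],[0,-2]]) - -1·det([[-1,-2],[0,-2]]) + 3·det([[-1,0],[0,0]])
    = 3·(0·-2 - -2·0) - -1·(-1·-2 - -2·0) + 3·(-1·0 - 0·0)
    = 3·0 - -1·2 + 3·0
    = 0 + 2 + 0 = 2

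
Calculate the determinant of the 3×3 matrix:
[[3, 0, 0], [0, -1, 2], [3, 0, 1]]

Expansion along first row:
det = 3·det([[-1,2],[0,1]]) - 0·det([[0,2],[3,1]]) + 0·det([[0,-1],[3,0]])
    = 3·(-1·1 - 2·0) - 0·(0·1 - 2·3) + 0·(0·0 - -1·3)
    = 3·-1 - 0·-6 + 0·3
    = -3 + 0 + 0 = -3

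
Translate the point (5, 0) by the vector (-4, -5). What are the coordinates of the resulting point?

Translation by (-4, -5) (homogeneous matrix [[1, 0, -4], [0, 1, -5], [0, 0, 1]]):
x' = 5 + -4 = 1
y' = 0 + -5 = -5
Result: (1, -5)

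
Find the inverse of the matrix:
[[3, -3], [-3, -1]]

For [[a,b],[c,d]], inverse = (1/det)·[[d,-b],[-c,a]]
det = (3)(-1) - (-3)(-3) = -3 - 9 = -12
Inverse = (1/-12)·[[-1, 3], [3, 3]]
= [[1/12, -1/4], [-1/4, -1/4]]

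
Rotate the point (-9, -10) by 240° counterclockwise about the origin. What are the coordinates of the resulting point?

Rotation matrix for 240°: [[cos 240°, -sin 240°], [sin 240°, cos 240°]] ≈ [[-0.500000, 0.866025], [-0.866025, -0.500000]]
[[-0.500000, 0.866025], [-0.866025, -0.500000]] × [-9, -10]ᵀ ≈ [-4.1603, 12.7942]ᵀ
Result: (-4.1603, 12.7942)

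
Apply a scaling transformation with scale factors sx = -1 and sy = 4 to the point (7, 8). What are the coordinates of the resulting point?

Scaling matrix:
[[-1, 0], [0, 4]]
Result: (7 × -1, 8 × 4) = (-7, 32)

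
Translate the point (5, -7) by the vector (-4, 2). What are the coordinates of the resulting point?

Translation by (-4, 2) (homogeneous matrix [[1, 0, -4], [0, 1, 2], [0, 0, 1]]):
x' = 5 + -4 = 1
y' = -7 + 2 = -5
Result: (1, -5)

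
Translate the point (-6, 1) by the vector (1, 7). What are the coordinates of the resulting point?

Translation by (1, 7) (homogeneous matrix [[1, 0, 1], [0, 1, 7], [0, 0, 1]]):
x' = -6 + 1 = -5
y' = 1 + 7 = 8
Result: (-5, 8)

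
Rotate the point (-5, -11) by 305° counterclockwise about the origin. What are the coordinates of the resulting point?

Rotation matrix for 305°: [[cos 305°, -sin 305°], [sin 305°, cos 305°]] ≈ [[0.573576, 0.819152], [-0.819152, 0.573576]]
[[0.573576, 0.819152], [-0.819152, 0.573576]] × [-5, -11]ᵀ ≈ [-11.8786, -2.2136]ᵀ
Result: (-11.8786, -2.2136)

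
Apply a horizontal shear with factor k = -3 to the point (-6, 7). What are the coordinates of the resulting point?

Shear matrix for horizontal shear with factor k = -3:
[[1, -3], [0, 1]]
Result: (-6, 7) → (-27, 7)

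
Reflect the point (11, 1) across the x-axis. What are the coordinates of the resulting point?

Reflection across x-axis: (11, 1) → (11, -1)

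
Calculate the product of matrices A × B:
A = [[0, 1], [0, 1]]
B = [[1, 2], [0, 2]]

Matrix multiplication:
C[0][0] = 0×1 + 1×0 = 0
C[0][1] = 0×2 + 1×2 = 2
C[1][0] = 0×1 + 1×0 = 0
C[1][1] = 0×2 + 1×2 = 2
Result: [[0, 2], [0, 2]]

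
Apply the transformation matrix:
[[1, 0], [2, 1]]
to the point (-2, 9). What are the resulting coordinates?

Matrix multiplication:
[[1, 0], [2, 1]] × [-2, 9]ᵀ
= [(1)(-2) + (0)(9), (2)(-2) + (1)(9)]ᵀ
= [-2, 5]ᵀ
Result: (-2, 5)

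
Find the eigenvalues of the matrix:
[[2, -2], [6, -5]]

Characteristic equation: det(A - λI) = 0
λ² - (trace)λ + (det) = 0
trace = 2 + -5 = -3, det = (2)(-5) - (-2)(6) = 2
λ² - (-3)λ + (2) = 0
λ = (-3 ± √((-3)² - 4·(2))) / 2 = (-3 ± √1) / 2
Solving: λ = -2, -1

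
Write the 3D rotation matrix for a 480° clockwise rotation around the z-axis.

Rotation matrix for clockwise 480° around z-axis:
A clockwise rotation by 480° is a counterclockwise rotation by -480°.
cos(-480°) = -1/2, sin(-480°) = -√3/2
Result: [[-1/2, √3/2, 0], [-√3/2, -1/2, 0], [0, 0, 1]]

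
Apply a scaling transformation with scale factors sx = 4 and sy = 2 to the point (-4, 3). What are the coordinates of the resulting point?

Scaling matrix:
[[4, 0], [0, 2]]
Result: (-4 × 4, 3 × 2) = (-16, 6)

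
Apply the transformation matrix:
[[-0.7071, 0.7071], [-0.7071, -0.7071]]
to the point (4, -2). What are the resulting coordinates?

Matrix multiplication:
[[-0.7071, 0.7071], [-0.7071, -0.7071]] × [4, -2]ᵀ
= [(-0.7071)(4) + (0.7071)(-2), (-0.7071)(4) + (-0.7071)(-2)]ᵀ
= [-4.2426, -1.4142]ᵀ
Result: (-4.2426, -1.4142)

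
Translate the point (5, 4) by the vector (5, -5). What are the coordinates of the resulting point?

Translation by (5, -5) (homogeneous matrix [[1, 0, 5], [0, 1, -5], [0, 0, 1]]):
x' = 5 + 5 = 10
y' = 4 + -5 = -1
Result: (10, -1)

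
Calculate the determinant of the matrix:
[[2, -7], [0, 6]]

For a 2×2 matrix [[a, b], [c, d]], det = ad - bc
det = (2)(6) - (-7)(0) = 12 - 0 = 12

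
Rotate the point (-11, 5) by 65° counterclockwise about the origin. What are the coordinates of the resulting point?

Rotation matrix for 65°: [[cos 65°, -sin 65°], [sin 65°, cos 65°]] ≈ [[0.422618, -0.906308], [0.906308, 0.422618]]
[[0.422618, -0.906308], [0.906308, 0.422618]] × [-11, 5]ᵀ ≈ [-9.1803, -7.8563]ᵀ
Result: (-9.1803, -7.8563)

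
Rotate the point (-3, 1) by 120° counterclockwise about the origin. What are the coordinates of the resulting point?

Rotation matrix for 120°: [[cos 120°, -sin 120°], [sin 120°, cos 120°]] ≈ [[-0.500000, -0.866025], [0.866025, -0.500000]]
[[-0.500000, -0.866025], [0.866025, -0.500000]] × [-3, 1]ᵀ ≈ [0.6340, -3.0981]ᵀ
Result: (0.6340, -3.0981)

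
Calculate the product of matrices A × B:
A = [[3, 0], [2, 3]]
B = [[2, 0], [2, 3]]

Matrix multiplication:
C[0][0] = 3×2 + 0×2 = 6
C[0][1] = 3×0 + 0×3 = 0
C[1][0] = 2×2 + 3×2 = 10
C[1][1] = 2×0 + 3×3 = 9
Result: [[6, 0], [10, 9]]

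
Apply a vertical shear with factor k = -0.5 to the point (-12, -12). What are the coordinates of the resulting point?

Shear matrix for vertical shear with factor k = -0.5:
[[1, 0], [-0.50, 1]]
Result: (-12, -12) → (-12, -6)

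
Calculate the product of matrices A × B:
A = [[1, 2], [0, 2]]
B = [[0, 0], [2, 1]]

Matrix multiplication:
C[0][0] = 1×0 + 2×2 = 4
C[0][1] = 1×0 + 2×1 = 2
C[1][0] = 0×0 + 2×2 = 4
C[1][1] = 0×0 + 2×1 = 2
Result: [[4, 2], [4, 2]]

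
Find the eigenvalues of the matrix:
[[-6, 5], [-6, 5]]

Characteristic equation: det(A - λI) = 0
λ² - (trace)λ + (det) = 0
trace = -6 + 5 = -1, det = (-6)(5) - (5)(-6) = 0
λ² - (-1)λ + (0) = 0
λ = (-1 ± √((-1)² - 4·(0))) / 2 = (-1 ± √1) / 2
Solving: λ = -1, 0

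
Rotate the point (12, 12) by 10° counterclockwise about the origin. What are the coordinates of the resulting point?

Rotation matrix for 10°: [[cos 10°, -sin 10°], [sin 10°, cos 10°]] ≈ [[0.984808, -0.173648], [0.173648, 0.984808]]
[[0.984808, -0.173648], [0.173648, 0.984808]] × [12, 12]ᵀ ≈ [9.7339, 13.9015]ᵀ
Result: (9.7339, 13.9015)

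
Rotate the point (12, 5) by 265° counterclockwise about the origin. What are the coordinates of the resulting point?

Rotation matrix for 265°: [[cos 265°, -sin 265°], [sin 265°, cos 265°]] ≈ [[-0.087156, 0.996195], [-0.996195, -0.087156]]
[[-0.087156, 0.996195], [-0.996195, -0.087156]] × [12, 5]ᵀ ≈ [3.9351, -12.3901]ᵀ
Result: (3.9351, -12.3901)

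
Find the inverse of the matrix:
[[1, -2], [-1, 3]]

For [[a,b],[c,d]], inverse = (1/det)·[[d,-b],[-c,a]]
det = (1)(3) - (-2)(-1) = 3 - 2 = 1
Inverse = [[3, 2], [1, 1]]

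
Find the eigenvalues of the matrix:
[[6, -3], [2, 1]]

Characteristic equation: det(A - λI) = 0
λ² - (trace)λ + (det) = 0
trace = 6 + 1 = 7, det = (6)(1) - (-3)(2) = 12
λ² - (7)λ + (12) = 0
λ = (7 ± √((7)² - 4·(12))) / 2 = (7 ± √1) / 2
Solving: λ = 3, 4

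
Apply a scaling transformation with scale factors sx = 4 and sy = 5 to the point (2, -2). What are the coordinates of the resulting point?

Scaling matrix:
[[4, 0], [0, 5]]
Result: (2 × 4, -2 × 5) = (8, -10)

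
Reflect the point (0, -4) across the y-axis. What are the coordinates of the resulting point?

Reflection across y-axis: (0, -4) → (0, -4)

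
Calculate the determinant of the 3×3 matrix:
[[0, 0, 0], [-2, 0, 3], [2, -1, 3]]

Expansion along first row:
det = 0·det([[0,3],[-1,3]]) - 0·det([[-2,3],[2,3]]) + 0·det([[-2,0],[2,-1]])
    = 0·(0·3 - 3·-1) - 0·(-2·3 - 3·2) + 0·(-2·-1 - 0·2)
    = 0·3 - 0·-12 + 0·2
    = 0 + 0 + 0 = 0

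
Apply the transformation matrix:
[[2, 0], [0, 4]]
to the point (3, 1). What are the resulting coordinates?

Matrix multiplication:
[[2, 0], [0, 4]] × [3, 1]ᵀ
= [(2)(3) + (0)(1), (0)(3) + (4)(1)]ᵀ
= [6, 4]ᵀ
Result: (6, 4)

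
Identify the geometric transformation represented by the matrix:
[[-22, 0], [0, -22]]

This matrix represents: uniform scaling by factor -22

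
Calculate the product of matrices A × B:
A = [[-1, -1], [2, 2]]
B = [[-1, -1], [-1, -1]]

Matrix multiplication:
C[0][0] = -1×-1 + -1×-1 = 2
C[0][1] = -1×-1 + -1×-1 = 2
C[1][0] = 2×-1 + 2×-1 = -4
C[1][1] = 2×-1 + 2×-1 = -4
Result: [[2, 2], [-4, -4]]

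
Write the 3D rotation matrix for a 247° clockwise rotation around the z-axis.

Rotation matrix for clockwise 247° around z-axis:
A clockwise rotation by 247° is a counterclockwise rotation by -247°.
cos(-247°) = -0.3907, sin(-247°) = 0.9205
Result: [[-0.3907, -0.9205, 0], [0.9205, -0.3907, 0], [0, 0, 1]]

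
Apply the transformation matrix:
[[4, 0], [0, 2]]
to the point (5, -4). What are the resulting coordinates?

Matrix multiplication:
[[4, 0], [0, 2]] × [5, -4]ᵀ
= [(4)(5) + (0)(-4), (0)(5) + (2)(-4)]ᵀ
= [20, -8]ᵀ
Result: (20, -8)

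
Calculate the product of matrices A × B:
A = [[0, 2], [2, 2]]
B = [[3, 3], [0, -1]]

Matrix multiplication:
C[0][0] = 0×3 + 2×0 = 0
C[0][1] = 0×3 + 2×-1 = -2
C[1][0] = 2×3 + 2×0 = 6
C[1][1] = 2×3 + 2×-1 = 4
Result: [[0, -2], [6, 4]]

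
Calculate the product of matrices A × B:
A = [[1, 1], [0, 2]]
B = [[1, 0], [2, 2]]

Matrix multiplication:
C[0][0] = 1×1 + 1×2 = 3
C[0][1] = 1×0 + 1×2 = 2
C[1][0] = 0×1 + 2×2 = 4
C[1][1] = 0×0 + 2×2 = 4
Result: [[3, 2], [4, 4]]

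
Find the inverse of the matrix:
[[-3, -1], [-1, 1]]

For [[a,b],[c,d]], inverse = (1/det)·[[d,-b],[-c,a]]
det = (-3)(1) - (-1)(-1) = -3 - 1 = -4
Inverse = (1/-4)·[[1, 1], [1, -3]]
= [[-1/4, -1/4], [-1/4, 3/4]]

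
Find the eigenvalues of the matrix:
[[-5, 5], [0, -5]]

Characteristic equation: det(A - λI) = 0
λ² - (trace)λ + (det) = 0
trace = -5 + -5 = -10, det = (-5)(-5) - (5)(0) = 25
λ² - (-10)λ + (25) = 0
λ = (-10 ± √((-10)² - 4·(25))) / 2 = (-10 ± √0) / 2
Solving: λ = -5, -5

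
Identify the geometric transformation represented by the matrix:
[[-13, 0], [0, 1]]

This matrix represents: non-uniform scaling by sx = -13, sy = 1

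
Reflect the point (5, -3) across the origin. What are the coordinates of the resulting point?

Reflection across origin: (5, -3) → (-5, 3)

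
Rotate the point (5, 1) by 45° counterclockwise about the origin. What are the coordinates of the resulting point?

Rotation matrix for 45°: [[cos 45°, -sin 45°], [sin 45°, cos 45°]] ≈ [[0.707107, -0.707107], [0.707107, 0.707107]]
[[0.707107, -0.707107], [0.707107, 0.707107]] × [5, 1]ᵀ ≈ [2.8284, 4.2426]ᵀ
Result: (2.8284, 4.2426)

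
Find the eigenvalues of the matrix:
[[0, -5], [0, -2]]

Characteristic equation: det(A - λI) = 0
λ² - (trace)λ + (det) = 0
trace = 0 + -2 = -2, det = (0)(-2) - (-5)(0) = 0
λ² - (-2)λ + (0) = 0
λ = (-2 ± √((-2)² - 4·(0))) / 2 = (-2 ± √4) / 2
Solving: λ = -2, 0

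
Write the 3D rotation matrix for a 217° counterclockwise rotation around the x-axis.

Rotation matrix for counterclockwise 217° around x-axis:
cos(217°) = -0.7986, sin(217°) = -0.6018
Result: [[1, 0, 0], [0, -0.7986, 0.6018], [0, -0.6018, -0.7986]]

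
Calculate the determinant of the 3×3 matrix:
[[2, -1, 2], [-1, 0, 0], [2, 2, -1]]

Expansion along first row:
det = 2·det([[0,0],[2,-1]]) - -1·det([[-1,0],[2,-1]]) + 2·det([[-1,0],[2,2]])
    = 2·(0·-1 - 0·2) - -1·(-1·-1 - 0·2) + 2·(-1·2 - 0·2)
    = 2·0 - -1·1 + 2·-2
    = 0 + 1 + -4 = -3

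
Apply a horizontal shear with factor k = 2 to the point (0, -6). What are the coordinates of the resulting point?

Shear matrix for horizontal shear with factor k = 2:
[[1, 2], [0, 1]]
Result: (0, -6) → (-12, -6)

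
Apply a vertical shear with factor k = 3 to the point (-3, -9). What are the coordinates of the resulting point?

Shear matrix for vertical shear with factor k = 3:
[[1, 0], [3, 1]]
Result: (-3, -9) → (-3, -18)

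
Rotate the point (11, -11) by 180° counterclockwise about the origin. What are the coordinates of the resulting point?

Rotation matrix for 180°: [[cos 180°, -sin 180°], [sin 180°, cos 180°]] = [[-1, 0], [0, -1]]
[[-1, 0], [0, -1]] × [11, -11]ᵀ = [-11, 11]ᵀ
Result: (-11, 11)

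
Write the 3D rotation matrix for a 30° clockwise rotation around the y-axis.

Rotation matrix for clockwise 30° around y-axis:
A clockwise rotation by 30° is a counterclockwise rotation by -30°.
cos(-30°) = √3/2, sin(-30°) = -1/2
Result: [[√3/2, 0, -1/2], [0, 1, 0], [1/2, 0, √3/2]]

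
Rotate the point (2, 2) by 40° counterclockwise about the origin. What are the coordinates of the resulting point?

Rotation matrix for 40°: [[cos 40°, -sin 40°], [sin 40°, cos 40°]] ≈ [[0.766044, -0.642788], [0.642788, 0.766044]]
[[0.766044, -0.642788], [0.642788, 0.766044]] × [2, 2]ᵀ ≈ [0.2465, 2.8177]ᵀ
Result: (0.2465, 2.8177)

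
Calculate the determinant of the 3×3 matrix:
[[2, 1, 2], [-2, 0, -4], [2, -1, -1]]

Expansion along first row:
det = 2·det([[0,-4],[-1,-1]]) - 1·det([[-2,-4],[2,-1]]) + 2·det([[-2,0],[2,-1]])
    = 2·(0·-1 - -4·-1) - 1·(-2·-1 - -4·2) + 2·(-2·-1 - 0·2)
    = 2·-4 - 1·10 + 2·2
    = -8 + -10 + 4 = -14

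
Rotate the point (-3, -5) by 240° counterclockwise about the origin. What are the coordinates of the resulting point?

Rotation matrix for 240°: [[cos 240°, -sin 240°], [sin 240°, cos 240°]] ≈ [[-0.500000, 0.866025], [-0.866025, -0.500000]]
[[-0.500000, 0.866025], [-0.866025, -0.500000]] × [-3, -5]ᵀ ≈ [-2.8301, 5.0981]ᵀ
Result: (-2.8301, 5.0981)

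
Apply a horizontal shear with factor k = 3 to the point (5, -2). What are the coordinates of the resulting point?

Shear matrix for horizontal shear with factor k = 3:
[[1, 3], [0, 1]]
Result: (5, -2) → (-1, -2)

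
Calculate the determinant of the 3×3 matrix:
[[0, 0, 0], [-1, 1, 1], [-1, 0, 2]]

Expansion along first row:
det = 0·det([[1,1],[0,2]]) - 0·det([[-1,1],[-1,2]]) + 0·det([[-1,1],[-1,0]])
    = 0·(1·2 - 1·0) - 0·(-1·2 - 1·-1) + 0·(-1·0 - 1·-1)
    = 0·2 - 0·-1 + 0·1
    = 0 + 0 + 0 = 0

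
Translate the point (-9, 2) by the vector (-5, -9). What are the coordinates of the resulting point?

Translation by (-5, -9) (homogeneous matrix [[1, 0, -5], [0, 1, -9], [0, 0, 1]]):
x' = -9 + -5 = -14
y' = 2 + -9 = -7
Result: (-14, -7)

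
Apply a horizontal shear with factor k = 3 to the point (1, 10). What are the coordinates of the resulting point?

Shear matrix for horizontal shear with factor k = 3:
[[1, 3], [0, 1]]
Result: (1, 10) → (31, 10)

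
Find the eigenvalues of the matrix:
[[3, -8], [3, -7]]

Characteristic equation: det(A - λI) = 0
λ² - (trace)λ + (det) = 0
trace = 3 + -7 = -4, det = (3)(-7) - (-8)(3) = 3
λ² - (-4)λ + (3) = 0
λ = (-4 ± √((-4)² - 4·(3))) / 2 = (-4 ± √4) / 2
Solving: λ = -3, -1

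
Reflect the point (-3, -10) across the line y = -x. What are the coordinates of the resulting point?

Reflection across line y = -x: (-3, -10) → (10, 3)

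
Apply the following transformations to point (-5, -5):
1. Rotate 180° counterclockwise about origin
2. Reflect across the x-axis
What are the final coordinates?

Step 1: Rotate 180° → (5, 5)
Step 2: Reflect across x-axis → (5, -5)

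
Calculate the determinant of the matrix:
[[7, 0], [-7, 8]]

For a 2×2 matrix [[a, b], [c, d]], det = ad - bc
det = (7)(8) - (0)(-7) = 56 - 0 = 56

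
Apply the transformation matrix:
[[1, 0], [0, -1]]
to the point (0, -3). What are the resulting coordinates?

Matrix multiplication:
[[1, 0], [0, -1]] × [0, -3]ᵀ
= [(1)(0) + (0)(-3), (0)(0) + (-1)(-3)]ᵀ
= [0, 3]ᵀ
Result: (0, 3)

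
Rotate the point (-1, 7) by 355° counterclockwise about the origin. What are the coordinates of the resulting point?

Rotation matrix for 355°: [[cos 355°, -sin 355°], [sin 355°, cos 355°]] ≈ [[0.996195, 0.087156], [-0.087156, 0.996195]]
[[0.996195, 0.087156], [-0.087156, 0.996195]] × [-1, 7]ᵀ ≈ [-0.3861, 7.0605]ᵀ
Result: (-0.3861, 7.0605)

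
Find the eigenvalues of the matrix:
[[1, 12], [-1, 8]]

Characteristic equation: det(A - λI) = 0
λ² - (trace)λ + (det) = 0
trace = 1 + 8 = 9, det = (1)(8) - (12)(-1) = 20
λ² - (9)λ + (20) = 0
λ = (9 ± √((9)² - 4·(20))) / 2 = (9 ± √1) / 2
Solving: λ = 4, 5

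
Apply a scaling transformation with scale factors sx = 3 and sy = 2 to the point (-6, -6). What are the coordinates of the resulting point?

Scaling matrix:
[[3, 0], [0, 2]]
Result: (-6 × 3, -6 × 2) = (-18, -12)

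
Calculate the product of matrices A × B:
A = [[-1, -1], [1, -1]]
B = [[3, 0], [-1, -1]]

Matrix multiplication:
C[0][0] = -1×3 + -1×-1 = -2
C[0][1] = -1×0 + -1×-1 = 1
C[1][0] = 1×3 + -1×-1 = 4
C[1][1] = 1×0 + -1×-1 = 1
Result: [[-2, 1], [4, 1]]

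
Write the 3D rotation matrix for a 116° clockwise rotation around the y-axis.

Rotation matrix for clockwise 116° around y-axis:
A clockwise rotation by 116° is a counterclockwise rotation by -116°.
cos(-116°) = -0.4384, sin(-116°) = -0.8988
Result: [[-0.4384, 0, -0.8988], [0, 1, 0], [0.8988, 0, -0.4384]]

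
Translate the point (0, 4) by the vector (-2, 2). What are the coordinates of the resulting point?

Translation by (-2, 2) (homogeneous matrix [[1, 0, -2], [0, 1, 2], [0, 0, 1]]):
x' = 0 + -2 = -2
y' = 4 + 2 = 6
Result: (-2, 6)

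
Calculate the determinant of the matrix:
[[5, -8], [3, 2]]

For a 2×2 matrix [[a, b], [c, d]], det = ad - bc
det = (5)(2) - (-8)(3) = 10 - -24 = 34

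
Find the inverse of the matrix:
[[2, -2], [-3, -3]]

For [[a,b],[c,d]], inverse = (1/det)·[[d,-b],[-c,a]]
det = (2)(-3) - (-2)(-3) = -6 - 6 = -12
Inverse = (1/-12)·[[-3, 2], [3, 2]]
= [[1/4, -1/6], [-1/4, -1/6]]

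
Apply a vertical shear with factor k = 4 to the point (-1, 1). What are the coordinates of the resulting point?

Shear matrix for vertical shear with factor k = 4:
[[1, 0], [4, 1]]
Result: (-1, 1) → (-1, -3)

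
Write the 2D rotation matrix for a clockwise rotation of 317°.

Rotation matrix formula: [[cos θ, -sin θ], [sin θ, cos θ]]
A clockwise rotation by 317° is equivalent to a counterclockwise rotation by -317°.
For θ = -317°:
cos(-317°) = 0.7314
sin(-317°) = 0.6820
Result: [[0.7314, -0.6820], [0.6820, 0.7314]]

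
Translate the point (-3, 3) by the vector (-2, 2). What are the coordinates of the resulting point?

Translation by (-2, 2) (homogeneous matrix [[1, 0, -2], [0, 1, 2], [0, 0, 1]]):
x' = -3 + -2 = -5
y' = 3 + 2 = 5
Result: (-5, 5)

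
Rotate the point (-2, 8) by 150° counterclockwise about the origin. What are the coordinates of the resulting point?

Rotation matrix for 150°: [[cos 150°, -sin 150°], [sin 150°, cos 150°]] ≈ [[-0.866025, -0.500000], [0.500000, -0.866025]]
[[-0.866025, -0.500000], [0.500000, -0.866025]] × [-2, 8]ᵀ ≈ [-2.2679, -7.9282]ᵀ
Result: (-2.2679, -7.9282)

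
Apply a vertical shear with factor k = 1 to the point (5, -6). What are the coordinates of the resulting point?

Shear matrix for vertical shear with factor k = 1:
[[1, 0], [1, 1]]
Result: (5, -6) → (5, -1)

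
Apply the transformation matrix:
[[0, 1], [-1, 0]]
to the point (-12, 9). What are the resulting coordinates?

Matrix multiplication:
[[0, 1], [-1, 0]] × [-12, 9]ᵀ
= [(0)(-12) + (1)(9), (-1)(-12) + (0)(9)]ᵀ
= [9, 12]ᵀ
Result: (9, 12)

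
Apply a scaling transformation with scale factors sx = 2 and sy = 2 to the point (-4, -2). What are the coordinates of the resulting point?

Scaling matrix:
[[2, 0], [0, 2]]
Result: (-4 × 2, -2 × 2) = (-8, -4)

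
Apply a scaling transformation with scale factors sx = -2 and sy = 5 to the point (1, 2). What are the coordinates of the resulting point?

Scaling matrix:
[[-2, 0], [0, 5]]
Result: (1 × -2, 2 × 5) = (-2, 10)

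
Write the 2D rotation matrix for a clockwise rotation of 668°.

Rotation matrix formula: [[cos θ, -sin θ], [sin θ, cos θ]]
A clockwise rotation by 668° is equivalent to a counterclockwise rotation by -668°.
For θ = -668°:
cos(-668°) = 0.6157
sin(-668°) = 0.7880
Result: [[0.6157, -0.7880], [0.7880, 0.6157]]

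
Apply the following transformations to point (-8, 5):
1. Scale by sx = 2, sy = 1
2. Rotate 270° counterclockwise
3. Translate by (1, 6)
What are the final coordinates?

Step 1: Scale → (-16, 5)
Step 2: Rotate 270° → (5, 16)
Step 3: Translate → (6, 22)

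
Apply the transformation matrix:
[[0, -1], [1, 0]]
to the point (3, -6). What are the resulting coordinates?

Matrix multiplication:
[[0, -1], [1, 0]] × [3, -6]ᵀ
= [(0)(3) + (-1)(-6), (1)(3) + (0)(-6)]ᵀ
= [6, 3]ᵀ
Result: (6, 3)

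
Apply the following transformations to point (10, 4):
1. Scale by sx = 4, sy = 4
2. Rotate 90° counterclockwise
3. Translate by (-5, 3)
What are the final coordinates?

Step 1: Scale → (40, 16)
Step 2: Rotate 90° → (-16, 40)
Step 3: Translate → (-21, 43)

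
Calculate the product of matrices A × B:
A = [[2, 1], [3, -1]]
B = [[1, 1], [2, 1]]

Matrix multiplication:
C[0][0] = 2×1 + 1×2 = 4
C[0][1] = 2×1 + 1×1 = 3
C[1][0] = 3×1 + -1×2 = 1
C[1][1] = 3×1 + -1×1 = 2
Result: [[4, 3], [1, 2]]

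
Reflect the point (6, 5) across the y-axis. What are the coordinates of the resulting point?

Reflection across y-axis: (6, 5) → (-6, 5)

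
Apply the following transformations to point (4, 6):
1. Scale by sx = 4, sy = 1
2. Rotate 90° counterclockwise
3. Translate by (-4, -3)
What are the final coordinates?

Step 1: Scale → (16, 6)
Step 2: Rotate 90° → (-6, 16)
Step 3: Translate → (-10, 13)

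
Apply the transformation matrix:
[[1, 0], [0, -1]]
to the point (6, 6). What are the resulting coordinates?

Matrix multiplication:
[[1, 0], [0, -1]] × [6, 6]ᵀ
= [(1)(6) + (0)(6), (0)(6) + (-1)(6)]ᵀ
= [6, -6]ᵀ
Result: (6, -6)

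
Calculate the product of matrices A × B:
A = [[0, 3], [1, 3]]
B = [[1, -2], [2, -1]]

Matrix multiplication:
C[0][0] = 0×1 + 3×2 = 6
C[0][1] = 0×-2 + 3×-1 = -3
C[1][0] = 1×1 + 3×2 = 7
C[1][1] = 1×-2 + 3×-1 = -5
Result: [[6, -3], [7, -5]]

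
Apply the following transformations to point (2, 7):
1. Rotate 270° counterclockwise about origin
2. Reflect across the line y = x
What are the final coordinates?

Step 1: Rotate 270° → (7, -2)
Step 2: Reflect across line y = x → (-2, 7)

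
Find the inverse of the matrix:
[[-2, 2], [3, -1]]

For [[a,b],[c,d]], inverse = (1/det)·[[d,-b],[-c,a]]
det = (-2)(-1) - (2)(3) = 2 - 6 = -4
Inverse = (1/-4)·[[-1, -2], [-3, -2]]
= [[1/4, 1/2], [3/4, 1/2]]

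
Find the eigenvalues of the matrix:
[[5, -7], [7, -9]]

Characteristic equation: det(A - λI) = 0
λ² - (trace)λ + (det) = 0
trace = 5 + -9 = -4, det = (5)(-9) - (-7)(7) = 4
λ² - (-4)λ + (4) = 0
λ = (-4 ± √((-4)² - 4·(4))) / 2 = (-4 ± √0) / 2
Solving: λ = -2, -2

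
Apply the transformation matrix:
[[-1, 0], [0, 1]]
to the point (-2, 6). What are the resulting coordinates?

Matrix multiplication:
[[-1, 0], [0, 1]] × [-2, 6]ᵀ
= [(-1)(-2) + (0)(6), (0)(-2) + (1)(6)]ᵀ
= [2, 6]ᵀ
Result: (2, 6)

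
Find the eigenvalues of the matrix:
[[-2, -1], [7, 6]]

Characteristic equation: det(A - λI) = 0
λ² - (trace)λ + (det) = 0
trace = -2 + 6 = 4, det = (-2)(6) - (-1)(7) = -5
λ² - (4)λ + (-5) = 0
λ = (4 ± √((4)² - 4·(-5))) / 2 = (4 ± √36) / 2
Solving: λ = -1, 5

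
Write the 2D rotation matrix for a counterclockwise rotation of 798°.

Rotation matrix formula: [[cos θ, -sin θ], [sin θ, cos θ]]
For θ = 798°:
cos(798°) = 0.2079
sin(798°) = 0.9781
Result: [[0.2079, -0.9781], [0.9781, 0.2079]]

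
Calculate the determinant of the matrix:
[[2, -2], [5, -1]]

For a 2×2 matrix [[a, b], [c, d]], det = ad - bc
det = (2)(-1) - (-2)(5) = -2 - -10 = 8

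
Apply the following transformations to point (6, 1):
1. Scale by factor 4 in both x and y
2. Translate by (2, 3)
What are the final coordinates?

Step 1: Scale (6, 1) by 4 → (24, 4)
Step 2: Translate by (2, 3) → (26, 7)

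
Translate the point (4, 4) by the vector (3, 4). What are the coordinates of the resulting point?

Translation by (3, 4) (homogeneous matrix [[1, 0, 3], [0, 1, 4], [0, 0, 1]]):
x' = 4 + 3 = 7
y' = 4 + 4 = 8
Result: (7, 8)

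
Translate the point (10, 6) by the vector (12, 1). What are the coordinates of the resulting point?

Translation by (12, 1) (homogeneous matrix [[1, 0, 12], [0, 1, 1], [0, 0, 1]]):
x' = 10 + 12 = 22
y' = 6 + 1 = 7
Result: (22, 7)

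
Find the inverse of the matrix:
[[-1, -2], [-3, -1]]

For [[a,b],[c,d]], inverse = (1/det)·[[d,-b],[-c,a]]
det = (-1)(-1) - (-2)(-3) = 1 - 6 = -5
Inverse = (1/-5)·[[-1, 2], [3, -1]]
= [[1/5, -2/5], [-3/5, 1/5]]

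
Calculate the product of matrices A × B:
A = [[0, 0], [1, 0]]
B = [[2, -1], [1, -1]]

Matrix multiplication:
C[0][0] = 0×2 + 0×1 = 0
C[0][1] = 0×-1 + 0×-1 = 0
C[1][0] = 1×2 + 0×1 = 2
C[1][1] = 1×-1 + 0×-1 = -1
Result: [[0, 0], [2, -1]]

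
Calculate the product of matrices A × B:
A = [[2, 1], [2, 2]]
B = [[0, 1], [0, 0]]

Matrix multiplication:
C[0][0] = 2×0 + 1×0 = 0
C[0][1] = 2×1 + 1×0 = 2
C[1][0] = 2×0 + 2×0 = 0
C[1][1] = 2×1 + 2×0 = 2
Result: [[0, 2], [0, 2]]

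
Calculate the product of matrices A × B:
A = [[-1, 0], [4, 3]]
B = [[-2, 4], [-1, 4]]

Matrix multiplication:
C[0][0] = -1×-2 + 0×-1 = 2
C[0][1] = -1×4 + 0×4 = -4
C[1][0] = 4×-2 + 3×-1 = -11
C[1][1] = 4×4 + 3×4 = 28
Result: [[2, -4], [-11, 28]]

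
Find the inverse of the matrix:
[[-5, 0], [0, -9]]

For [[a,b],[c,d]], inverse = (1/det)·[[d,-b],[-c,a]]
det = (-5)(-9) - (0)(0) = 45 - 0 = 45
Inverse = (1/45)·[[-9, 0], [0, -5]]
= [[-1/5, 0], [0, -1/9]]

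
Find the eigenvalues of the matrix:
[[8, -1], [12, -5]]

Characteristic equation: det(A - λI) = 0
λ² - (trace)λ + (det) = 0
trace = 8 + -5 = 3, det = (8)(-5) - (-1)(12) = -28
λ² - (3)λ + (-28) = 0
λ = (3 ± √((3)² - 4·(-28))) / 2 = (3 ± √121) / 2
Solving: λ = -4, 7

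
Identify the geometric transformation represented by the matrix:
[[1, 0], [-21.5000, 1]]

This matrix represents: vertical shear with factor -21.5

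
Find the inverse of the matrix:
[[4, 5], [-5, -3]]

For [[a,b],[c,d]], inverse = (1/det)·[[d,-b],[-c,a]]
det = (4)(-3) - (5)(-5) = -12 - -25 = 13
Inverse = (1/13)·[[-3, -5], [5, 4]]
= [[-3/13, -5/13], [5/13, 4/13]]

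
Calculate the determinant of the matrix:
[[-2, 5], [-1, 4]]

For a 2×2 matrix [[a, b], [c, d]], det = ad - bc
det = (-2)(4) - (5)(-1) = -8 - -5 = -3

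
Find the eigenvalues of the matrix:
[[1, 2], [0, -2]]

Characteristic equation: det(A - λI) = 0
λ² - (trace)λ + (det) = 0
trace = 1 + -2 = -1, det = (1)(-2) - (2)(0) = -2
λ² - (-1)λ + (-2) = 0
λ = (-1 ± √((-1)² - 4·(-2))) / 2 = (-1 ± √9) / 2
Solving: λ = -2, 1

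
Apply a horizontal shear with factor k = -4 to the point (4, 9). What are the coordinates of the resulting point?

Shear matrix for horizontal shear with factor k = -4:
[[1, -4], [0, 1]]
Result: (4, 9) → (-32, 9)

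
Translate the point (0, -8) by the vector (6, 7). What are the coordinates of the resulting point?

Translation by (6, 7) (homogeneous matrix [[1, 0, 6], [0, 1, 7], [0, 0, 1]]):
x' = 0 + 6 = 6
y' = -8 + 7 = -1
Result: (6, -1)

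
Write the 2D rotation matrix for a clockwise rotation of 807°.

Rotation matrix formula: [[cos θ, -sin θ], [sin θ, cos θ]]
A clockwise rotation by 807° is equivalent to a counterclockwise rotation by -807°.
For θ = -807°:
cos(-807°) = 0.0523
sin(-807°) = -0.9986
Result: [[0.0523, 0.9986], [-0.9986, 0.0523]]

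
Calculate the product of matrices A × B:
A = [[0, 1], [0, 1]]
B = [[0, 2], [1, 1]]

Matrix multiplication:
C[0][0] = 0×0 + 1×1 = 1
C[0][1] = 0×2 + 1×1 = 1
C[1][0] = 0×0 + 1×1 = 1
C[1][1] = 0×2 + 1×1 = 1
Result: [[1, 1], [1, 1]]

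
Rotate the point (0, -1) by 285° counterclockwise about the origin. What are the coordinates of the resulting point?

Rotation matrix for 285°: [[cos 285°, -sin 285°], [sin 285°, cos 285°]] ≈ [[0.258819, 0.965926], [-0.965926, 0.258819]]
[[0.258819, 0.965926], [-0.965926, 0.258819]] × [0, -1]ᵀ ≈ [-0.9659, -0.2588]ᵀ
Result: (-0.9659, -0.2588)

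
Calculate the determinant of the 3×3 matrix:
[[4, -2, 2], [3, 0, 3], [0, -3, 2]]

Expansion along first row:
det = 4·det([[0,3],[-3,2]]) - -2·det([[3,3],[0,2]]) + 2·det([[3,0],[0,-3]])
    = 4·(0·2 - 3·-3) - -2·(3·2 - 3·0) + 2·(3·-3 - 0·0)
    = 4·9 - -2·6 + 2·-9
    = 36 + 12 + -18 = 30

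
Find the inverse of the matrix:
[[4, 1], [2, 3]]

For [[a,b],[c,d]], inverse = (1/det)·[[d,-b],[-c,a]]
det = (4)(3) - (1)(2) = 12 - 2 = 10
Inverse = (1/10)·[[3, -1], [-2, 4]]
= [[3/10, -1/10], [-1/5, 2/5]]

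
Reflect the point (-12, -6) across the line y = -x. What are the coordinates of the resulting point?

Reflection across line y = -x: (-12, -6) → (6, 12)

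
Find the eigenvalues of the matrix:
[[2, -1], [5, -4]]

Characteristic equation: det(A - λI) = 0
λ² - (trace)λ + (det) = 0
trace = 2 + -4 = -2, det = (2)(-4) - (-1)(5) = -3
λ² - (-2)λ + (-3) = 0
λ = (-2 ± √((-2)² - 4·(-3))) / 2 = (-2 ± √16) / 2
Solving: λ = -3, 1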